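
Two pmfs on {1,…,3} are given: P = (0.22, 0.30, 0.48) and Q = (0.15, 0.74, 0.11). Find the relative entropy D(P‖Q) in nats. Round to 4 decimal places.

D(P‖Q) = Σ p·ln(p/q).
  0.22·ln(0.22/0.15) = 0.08426
  0.30·ln(0.30/0.74) = -0.27086
  0.48·ln(0.48/0.11) = 0.70719
D(P‖Q) = 0.5206 nats.

0.5206 nats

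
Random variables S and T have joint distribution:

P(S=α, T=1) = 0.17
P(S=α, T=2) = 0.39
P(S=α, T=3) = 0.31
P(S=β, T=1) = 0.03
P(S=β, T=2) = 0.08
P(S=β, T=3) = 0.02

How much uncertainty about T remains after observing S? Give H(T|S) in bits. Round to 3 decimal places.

1.487 bits

Chain rule: H(T|S) = H(S,T) − H(S).
Marginals: p(S) = (0.8700, 0.1300), p(T) = (0.2000, 0.4700, 0.3300).
H(S,T) = 2.0443 bits; H(S) = 0.5574 bits.
H(T|S) = 2.0443 − 0.5574 = 1.487 bits.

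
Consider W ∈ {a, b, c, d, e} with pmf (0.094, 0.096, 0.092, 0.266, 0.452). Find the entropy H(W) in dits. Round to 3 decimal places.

0.598 dits

H(W) = −Σ p·log₁₀ p.
  −(0.094)·log₁₀(0.094) = 0.0965
  −(0.096)·log₁₀(0.096) = 0.0977
  −(0.092)·log₁₀(0.092) = 0.0953
  −(0.266)·log₁₀(0.266) = 0.1530
  −(0.452)·log₁₀(0.452) = 0.1559
Sum: 0.0965 + 0.0977 + 0.0953 + 0.1530 + 0.1559 = 0.598 dits.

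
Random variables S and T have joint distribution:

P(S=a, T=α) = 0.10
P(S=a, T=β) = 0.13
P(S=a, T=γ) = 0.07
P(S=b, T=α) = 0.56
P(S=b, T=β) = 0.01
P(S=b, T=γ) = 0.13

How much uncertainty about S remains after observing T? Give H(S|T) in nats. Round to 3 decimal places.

Marginals: p(S) = (0.3000, 0.7000), p(T) = (0.6600, 0.1400, 0.2000).
H(S|T) = Σ p(T) · H(S|T=·).
  T=α: p=0.6600, H(S|T=α) = 0.4253
  T=β: p=0.1400, H(S|T=β) = 0.2573
  T=γ: p=0.2000, H(S|T=γ) = 0.6474
Weighted sum = 0.446 nats.

0.446 nats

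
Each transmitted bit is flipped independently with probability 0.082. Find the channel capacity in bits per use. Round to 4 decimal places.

Binary symmetric channel: C = 1 − h₂(ε) where h₂ is the binary entropy function.
h₂(0.082) = −0.082·log₂0.082 − 0.918·log₂0.918 = 0.4092.
C = 1 − 0.4092 = 0.5908 bits per channel use.

0.5908 bits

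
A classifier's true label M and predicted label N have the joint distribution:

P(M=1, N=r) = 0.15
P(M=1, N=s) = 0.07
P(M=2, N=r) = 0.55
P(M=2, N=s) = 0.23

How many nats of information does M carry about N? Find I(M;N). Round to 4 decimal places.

Marginals: p(M) = (0.2200, 0.7800), p(N) = (0.7000, 0.3000).
I(M;N) = H(M) + H(N) − H(M,N).
H(M) = 0.5269, H(N) = 0.6109, H(M,N) = 1.1376.
I(M;N) = 0.5269 + 0.6109 − 1.1376 = 0.0002 nats.

0.0002 nats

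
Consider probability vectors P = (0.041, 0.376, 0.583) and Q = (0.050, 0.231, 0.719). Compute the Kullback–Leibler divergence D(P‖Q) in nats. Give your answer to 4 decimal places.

0.0528 nats

D(P‖Q) = Σ p·ln(p/q).
  0.041·ln(0.041/0.050) = -0.00814
  0.376·ln(0.376/0.231) = 0.18318
  0.583·ln(0.583/0.719) = -0.12224
D(P‖Q) = 0.0528 nats.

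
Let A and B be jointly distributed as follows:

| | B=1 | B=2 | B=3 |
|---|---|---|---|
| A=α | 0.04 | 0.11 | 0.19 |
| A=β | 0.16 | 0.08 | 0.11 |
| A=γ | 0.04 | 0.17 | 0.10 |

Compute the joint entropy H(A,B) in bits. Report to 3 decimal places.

3.009 bits

H(A,B) = −Σ p(x,y)·log₂ p(x,y) over all 9 cells.
  cell (α,1): −0.04·log₂0.04 = 0.1858
  cell (α,2): −0.11·log₂0.11 = 0.3503
  cell (α,3): −0.19·log₂0.19 = 0.4552
  cell (β,1): −0.16·log₂0.16 = 0.4230
  cell (β,2): −0.08·log₂0.08 = 0.2915
  cell (β,3): −0.11·log₂0.11 = 0.3503
  cell (γ,1): −0.04·log₂0.04 = 0.1858
  cell (γ,2): −0.17·log₂0.17 = 0.4346
  cell (γ,3): −0.10·log₂0.10 = 0.3322
Sum = 3.009 bits.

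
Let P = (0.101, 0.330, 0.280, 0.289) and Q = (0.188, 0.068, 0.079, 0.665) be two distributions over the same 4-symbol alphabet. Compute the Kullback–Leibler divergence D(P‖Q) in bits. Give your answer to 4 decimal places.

D(P‖Q) = Σ p·log₂(p/q).
  0.101·log₂(0.101/0.188) = -0.09053
  0.330·log₂(0.330/0.068) = 0.75202
  0.280·log₂(0.280/0.079) = 0.51114
  0.289·log₂(0.289/0.665) = -0.34746
D(P‖Q) = 0.8252 bits.

0.8252 bits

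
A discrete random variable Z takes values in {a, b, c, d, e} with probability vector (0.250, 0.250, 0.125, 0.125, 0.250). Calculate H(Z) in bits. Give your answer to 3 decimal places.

H(Z) = −Σ p·log₂ p.
  −(0.250)·log₂(0.250) = 0.5000
  −(0.250)·log₂(0.250) = 0.5000
  −(0.125)·log₂(0.125) = 0.3750
  −(0.125)·log₂(0.125) = 0.3750
  −(0.250)·log₂(0.250) = 0.5000
Sum: 0.5000 + 0.5000 + 0.3750 + 0.3750 + 0.5000 = 2.250 bits.

2.250 bits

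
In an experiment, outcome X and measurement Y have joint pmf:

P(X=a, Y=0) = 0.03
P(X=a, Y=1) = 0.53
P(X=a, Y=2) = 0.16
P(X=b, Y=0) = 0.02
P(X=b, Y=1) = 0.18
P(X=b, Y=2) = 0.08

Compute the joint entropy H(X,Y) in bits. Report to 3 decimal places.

H(X,Y) = −Σ p(x,y)·log₂ p(x,y) over all 6 cells.
  cell (a,0): −0.03·log₂0.03 = 0.1518
  cell (a,1): −0.53·log₂0.53 = 0.4854
  cell (a,2): −0.16·log₂0.16 = 0.4230
  cell (b,0): −0.02·log₂0.02 = 0.1129
  cell (b,1): −0.18·log₂0.18 = 0.4453
  cell (b,2): −0.08·log₂0.08 = 0.2915
Sum = 1.910 bits.

1.910 bits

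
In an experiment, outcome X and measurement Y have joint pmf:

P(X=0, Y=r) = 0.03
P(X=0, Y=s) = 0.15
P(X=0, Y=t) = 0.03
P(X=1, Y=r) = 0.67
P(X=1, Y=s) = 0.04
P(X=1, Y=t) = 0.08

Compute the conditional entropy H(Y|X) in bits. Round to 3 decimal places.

Chain rule: H(Y|X) = H(X,Y) − H(X).
Marginals: p(X) = (0.2100, 0.7900), p(Y) = (0.7000, 0.1900, 0.1100).
H(X,Y) = 1.5784 bits; H(X) = 0.7415 bits.
H(Y|X) = 1.5784 − 0.7415 = 0.837 bits.

0.837 bits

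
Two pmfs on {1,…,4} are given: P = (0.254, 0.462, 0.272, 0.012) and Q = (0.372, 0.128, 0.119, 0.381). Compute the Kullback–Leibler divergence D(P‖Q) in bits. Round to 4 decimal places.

0.9802 bits

D(P‖Q) = Σ p·log₂(p/q).
  0.254·log₂(0.254/0.372) = -0.13982
  0.462·log₂(0.462/0.128) = 0.85551
  0.272·log₂(0.272/0.119) = 0.32440
  0.012·log₂(0.012/0.381) = -0.05986
D(P‖Q) = 0.9802 bits.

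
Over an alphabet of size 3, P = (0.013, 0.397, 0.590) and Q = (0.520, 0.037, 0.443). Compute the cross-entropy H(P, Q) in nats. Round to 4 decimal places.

1.7977 nats

H(P,Q) = −Σ p·ln q.
  −0.013·ln(0.520) = 0.00850
  −0.397·ln(0.037) = 1.30884
  −0.590·ln(0.443) = 0.48037
H(P,Q) = 1.7977 nats.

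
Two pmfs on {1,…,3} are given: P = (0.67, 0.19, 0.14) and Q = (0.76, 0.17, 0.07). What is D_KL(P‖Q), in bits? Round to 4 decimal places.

D(P‖Q) = Σ p·log₂(p/q).
  0.67·log₂(0.67/0.76) = -0.12183
  0.19·log₂(0.19/0.17) = 0.03049
  0.14·log₂(0.14/0.07) = 0.14000
D(P‖Q) = 0.0487 bits.

0.0487 bits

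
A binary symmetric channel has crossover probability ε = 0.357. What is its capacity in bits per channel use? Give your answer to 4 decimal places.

0.0598 bits

Binary symmetric channel: C = 1 − h₂(ε) where h₂ is the binary entropy function.
h₂(0.357) = −0.357·log₂0.357 − 0.643·log₂0.643 = 0.9402.
C = 1 − 0.9402 = 0.0598 bits per channel use.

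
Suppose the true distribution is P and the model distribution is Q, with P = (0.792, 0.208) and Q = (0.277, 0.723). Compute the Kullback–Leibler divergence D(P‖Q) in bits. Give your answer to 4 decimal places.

0.8265 bits

D(P‖Q) = Σ p·log₂(p/q).
  0.792·log₂(0.792/0.277) = 1.20037
  0.208·log₂(0.208/0.723) = -0.37386
D(P‖Q) = 0.8265 bits.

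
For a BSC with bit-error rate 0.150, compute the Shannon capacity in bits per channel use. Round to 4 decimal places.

0.3902 bits

Binary symmetric channel: C = 1 − h₂(ε) where h₂ is the binary entropy function.
h₂(0.150) = −0.150·log₂0.150 − 0.850·log₂0.850 = 0.6098.
C = 1 − 0.6098 = 0.3902 bits per channel use.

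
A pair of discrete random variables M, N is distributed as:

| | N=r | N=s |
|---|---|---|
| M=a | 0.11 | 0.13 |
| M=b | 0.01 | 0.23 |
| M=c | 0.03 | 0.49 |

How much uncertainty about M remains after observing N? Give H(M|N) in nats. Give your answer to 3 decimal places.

Chain rule: H(M|N) = H(M,N) − H(N).
Marginals: p(M) = (0.2400, 0.2400, 0.5200), p(N) = (0.1500, 0.8500).
H(M,N) = 1.3468 nats; H(N) = 0.4227 nats.
H(M|N) = 1.3468 − 0.4227 = 0.924 nats.

0.924 nats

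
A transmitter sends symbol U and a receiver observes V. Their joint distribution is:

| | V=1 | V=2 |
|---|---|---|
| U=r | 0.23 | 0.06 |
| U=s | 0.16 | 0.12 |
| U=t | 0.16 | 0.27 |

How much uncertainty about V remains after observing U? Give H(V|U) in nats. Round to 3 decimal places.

Chain rule: H(V|U) = H(U,V) − H(U).
Marginals: p(U) = (0.2900, 0.2800, 0.4300), p(V) = (0.5500, 0.4500).
H(U,V) = 1.7012 nats; H(U) = 1.0783 nats.
H(V|U) = 1.7012 − 1.0783 = 0.623 nats.

0.623 nats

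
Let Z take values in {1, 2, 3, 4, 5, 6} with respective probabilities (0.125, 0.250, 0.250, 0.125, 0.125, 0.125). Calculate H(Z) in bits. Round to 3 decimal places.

2.500 bits

H(Z) = −Σ p·log₂ p.
  −(0.125)·log₂(0.125) = 0.3750
  −(0.250)·log₂(0.250) = 0.5000
  −(0.250)·log₂(0.250) = 0.5000
  −(0.125)·log₂(0.125) = 0.3750
  −(0.125)·log₂(0.125) = 0.3750
  −(0.125)·log₂(0.125) = 0.3750
Sum: 0.3750 + 0.5000 + 0.5000 + 0.3750 + 0.3750 + 0.3750 = 2.500 bits.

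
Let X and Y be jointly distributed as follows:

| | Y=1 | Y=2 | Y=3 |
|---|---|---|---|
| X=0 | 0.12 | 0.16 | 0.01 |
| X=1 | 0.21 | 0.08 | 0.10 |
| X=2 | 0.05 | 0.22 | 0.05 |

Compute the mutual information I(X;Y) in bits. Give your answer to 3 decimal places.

Marginals: p(X) = (0.2900, 0.3900, 0.3200), p(Y) = (0.3800, 0.4600, 0.1600).
I(X;Y) = H(X) + H(Y) − H(X,Y).
H(X) = 1.5737, H(Y) = 1.4688, H(X,Y) = 2.8658.
I(X;Y) = 1.5737 + 1.4688 − 2.8658 = 0.177 bits.

0.177 bits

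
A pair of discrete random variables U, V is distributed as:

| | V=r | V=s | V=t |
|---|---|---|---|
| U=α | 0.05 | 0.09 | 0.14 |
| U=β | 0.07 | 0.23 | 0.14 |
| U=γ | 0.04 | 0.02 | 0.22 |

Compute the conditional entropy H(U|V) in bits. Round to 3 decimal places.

Chain rule: H(U|V) = H(U,V) − H(V).
Marginals: p(U) = (0.2800, 0.4400, 0.2800), p(V) = (0.1600, 0.3400, 0.5000).
H(U,V) = 2.8584 bits; H(V) = 1.4522 bits.
H(U|V) = 2.8584 − 1.4522 = 1.406 bits.

1.406 bits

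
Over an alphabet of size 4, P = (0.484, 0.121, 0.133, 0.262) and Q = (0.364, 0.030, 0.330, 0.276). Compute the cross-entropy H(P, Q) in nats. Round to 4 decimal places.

H(P,Q) = −Σ p·ln q.
  −0.484·ln(0.364) = 0.48913
  −0.121·ln(0.030) = 0.42429
  −0.133·ln(0.330) = 0.14745
  −0.262·ln(0.276) = 0.33729
H(P,Q) = 1.3982 nats.

1.3982 nats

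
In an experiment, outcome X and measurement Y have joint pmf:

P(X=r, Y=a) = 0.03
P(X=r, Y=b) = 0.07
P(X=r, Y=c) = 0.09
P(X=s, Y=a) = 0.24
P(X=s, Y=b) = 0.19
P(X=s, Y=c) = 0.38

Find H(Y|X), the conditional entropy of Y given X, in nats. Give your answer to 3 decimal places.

1.048 nats

Chain rule: H(Y|X) = H(X,Y) − H(X).
Marginals: p(X) = (0.1900, 0.8100), p(Y) = (0.2700, 0.2600, 0.4700).
H(X,Y) = 1.5338 nats; H(X) = 0.4862 nats.
H(Y|X) = 1.5338 − 0.4862 = 1.048 nats.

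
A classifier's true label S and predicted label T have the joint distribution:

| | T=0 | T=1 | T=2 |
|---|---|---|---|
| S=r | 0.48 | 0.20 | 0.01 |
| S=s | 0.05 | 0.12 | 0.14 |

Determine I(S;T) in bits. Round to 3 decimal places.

0.296 bits

Marginals: p(S) = (0.6900, 0.3100), p(T) = (0.5300, 0.3200, 0.1500).
I(S;T) = H(S) + H(T) − H(S,T).
H(S) = 0.8932, H(T) = 1.4220, H(S,T) = 2.0194.
I(S;T) = 0.8932 + 1.4220 − 2.0194 = 0.296 bits.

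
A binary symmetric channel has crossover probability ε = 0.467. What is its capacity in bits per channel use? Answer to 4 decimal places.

Binary symmetric channel: C = 1 − h₂(ε) where h₂ is the binary entropy function.
h₂(0.467) = −0.467·log₂0.467 − 0.533·log₂0.533 = 0.9969.
C = 1 − 0.9969 = 0.0031 bits per channel use.

0.0031 bits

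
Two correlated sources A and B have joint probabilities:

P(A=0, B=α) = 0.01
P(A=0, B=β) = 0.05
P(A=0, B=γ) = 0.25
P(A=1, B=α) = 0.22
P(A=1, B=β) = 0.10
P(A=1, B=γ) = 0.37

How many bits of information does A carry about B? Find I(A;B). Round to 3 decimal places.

Marginals: p(A) = (0.3100, 0.6900), p(B) = (0.2300, 0.1500, 0.6200).
I(A;B) = Σ p(x,y)·log₂[p(x,y)/(p(x)p(y))].
  (0,α): 0.01·log₂(0.1403) = -0.0283
  (0,β): 0.05·log₂(1.0753) = 0.0052
  (0,γ): 0.25·log₂(1.3007) = 0.0948
  (1,α): 0.22·log₂(1.3863) = 0.1037
  (1,β): 0.10·log₂(0.9662) = -0.0050
  (1,γ): 0.37·log₂(0.8649) = -0.0775
Sum = 0.093 bits.

0.093 bits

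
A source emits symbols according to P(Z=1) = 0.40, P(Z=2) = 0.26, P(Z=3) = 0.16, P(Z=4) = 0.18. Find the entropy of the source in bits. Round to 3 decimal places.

1.902 bits

H(Z) = −Σ p·log₂ p.
  −(0.40)·log₂(0.40) = 0.5288
  −(0.26)·log₂(0.26) = 0.5053
  −(0.16)·log₂(0.16) = 0.4230
  −(0.18)·log₂(0.18) = 0.4453
Sum: 0.5288 + 0.5053 + 0.4230 + 0.4453 = 1.902 bits.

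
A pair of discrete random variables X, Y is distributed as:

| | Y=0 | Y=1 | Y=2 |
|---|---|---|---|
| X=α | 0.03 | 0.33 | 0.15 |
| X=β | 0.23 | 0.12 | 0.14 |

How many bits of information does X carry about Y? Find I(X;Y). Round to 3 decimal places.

Marginals: p(X) = (0.5100, 0.4900), p(Y) = (0.2600, 0.4500, 0.2900).
I(X;Y) = Σ p(x,y)·log₂[p(x,y)/(p(x)p(y))].
  (α,0): 0.03·log₂(0.2262) = -0.0643
  (α,1): 0.33·log₂(1.4379) = 0.1729
  (α,2): 0.15·log₂(1.0142) = 0.0031
  (β,0): 0.23·log₂(1.8053) = 0.1960
  (β,1): 0.12·log₂(0.5442) = -0.1053
  (β,2): 0.14·log₂(0.9852) = -0.0030
Sum = 0.199 bits.

0.199 bits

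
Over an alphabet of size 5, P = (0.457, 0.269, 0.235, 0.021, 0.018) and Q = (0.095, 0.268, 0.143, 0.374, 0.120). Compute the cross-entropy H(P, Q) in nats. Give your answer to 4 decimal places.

1.9458 nats

H(P,Q) = −Σ p·ln q.
  −0.457·ln(0.095) = 1.07572
  −0.269·ln(0.268) = 0.35421
  −0.235·ln(0.143) = 0.45705
  −0.021·ln(0.374) = 0.02065
  −0.018·ln(0.120) = 0.03816
H(P,Q) = 1.9458 nats.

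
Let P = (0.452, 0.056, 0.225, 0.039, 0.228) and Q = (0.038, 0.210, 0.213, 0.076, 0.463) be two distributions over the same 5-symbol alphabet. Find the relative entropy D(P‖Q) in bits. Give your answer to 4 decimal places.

1.2551 bits

D(P‖Q) = Σ p·log₂(p/q).
  0.452·log₂(0.452/0.038) = 1.61466
  0.056·log₂(0.056/0.210) = -0.10679
  0.225·log₂(0.225/0.213) = 0.01779
  0.039·log₂(0.039/0.076) = -0.03754
  0.228·log₂(0.228/0.463) = -0.23301
D(P‖Q) = 1.2551 bits.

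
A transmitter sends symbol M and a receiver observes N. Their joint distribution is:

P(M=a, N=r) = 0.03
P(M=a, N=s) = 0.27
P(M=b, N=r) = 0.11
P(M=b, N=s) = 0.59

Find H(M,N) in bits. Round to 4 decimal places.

H(M,N) = −Σ p(x,y)·log₂ p(x,y) over all 4 cells.
  cell (a,r): −0.03·log₂0.03 = 0.15177
  cell (a,s): −0.27·log₂0.27 = 0.51002
  cell (b,r): −0.11·log₂0.11 = 0.35029
  cell (b,s): −0.59·log₂0.59 = 0.44912
Sum = 1.4612 bits.

1.4612 bits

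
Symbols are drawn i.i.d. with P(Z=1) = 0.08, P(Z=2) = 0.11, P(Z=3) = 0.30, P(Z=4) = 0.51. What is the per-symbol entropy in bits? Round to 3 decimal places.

H(Z) = −Σ p·log₂ p.
  −(0.08)·log₂(0.08) = 0.2915
  −(0.11)·log₂(0.11) = 0.3503
  −(0.30)·log₂(0.30) = 0.5211
  −(0.51)·log₂(0.51) = 0.4954
Sum: 0.2915 + 0.3503 + 0.5211 + 0.4954 = 1.658 bits.

1.658 bits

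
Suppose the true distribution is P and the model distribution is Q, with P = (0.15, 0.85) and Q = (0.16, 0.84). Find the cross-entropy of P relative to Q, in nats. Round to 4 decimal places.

0.4231 nats

H(P,Q) = −Σ p·ln q.
  −0.15·ln(0.16) = 0.27489
  −0.85·ln(0.84) = 0.14820
H(P,Q) = 0.4231 nats.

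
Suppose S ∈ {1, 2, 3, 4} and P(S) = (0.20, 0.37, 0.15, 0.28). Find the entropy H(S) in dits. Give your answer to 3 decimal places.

0.578 dits

H(S) = −Σ p·log₁₀ p.
  −(0.20)·log₁₀(0.20) = 0.1398
  −(0.37)·log₁₀(0.37) = 0.1598
  −(0.15)·log₁₀(0.15) = 0.1236
  −(0.28)·log₁₀(0.28) = 0.1548
Sum: 0.1398 + 0.1598 + 0.1236 + 0.1548 = 0.578 dits.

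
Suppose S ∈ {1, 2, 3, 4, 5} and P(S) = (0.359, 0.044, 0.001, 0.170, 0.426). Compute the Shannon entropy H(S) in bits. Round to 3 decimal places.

1.698 bits

H(S) = −Σ p·log₂ p.
  −(0.359)·log₂(0.359) = 0.5306
  −(0.044)·log₂(0.044) = 0.1983
  −(0.001)·log₂(0.001) = 0.0100
  −(0.170)·log₂(0.170) = 0.4346
  −(0.426)·log₂(0.426) = 0.5244
Sum: 0.5306 + 0.1983 + 0.0100 + 0.4346 + 0.5244 = 1.698 bits.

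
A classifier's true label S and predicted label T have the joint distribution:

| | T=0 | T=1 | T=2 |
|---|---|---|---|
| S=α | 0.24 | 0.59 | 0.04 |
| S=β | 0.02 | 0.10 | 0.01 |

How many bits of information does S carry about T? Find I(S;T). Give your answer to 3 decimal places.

Marginals: p(S) = (0.8700, 0.1300), p(T) = (0.2600, 0.6900, 0.0500).
I(S;T) = Σ p(x,y)·log₂[p(x,y)/(p(x)p(y))].
  (α,0): 0.24·log₂(1.0610) = 0.0205
  (α,1): 0.59·log₂(0.9828) = -0.0147
  (α,2): 0.04·log₂(0.9195) = -0.0048
  (β,0): 0.02·log₂(0.5917) = -0.0151
  (β,1): 0.10·log₂(1.1148) = 0.0157
  (β,2): 0.01·log₂(1.5385) = 0.0062
Sum = 0.008 bits.

0.008 bits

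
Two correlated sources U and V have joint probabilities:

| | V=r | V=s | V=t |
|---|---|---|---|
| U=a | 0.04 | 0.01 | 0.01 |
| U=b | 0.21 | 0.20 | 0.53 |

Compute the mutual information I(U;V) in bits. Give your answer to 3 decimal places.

Marginals: p(U) = (0.0600, 0.9400), p(V) = (0.2500, 0.2100, 0.5400).
I(U;V) = Σ p(x,y)·log₂[p(x,y)/(p(x)p(y))].
  (a,r): 0.04·log₂(2.6667) = 0.0566
  (a,s): 0.01·log₂(0.7937) = -0.0033
  (a,t): 0.01·log₂(0.3086) = -0.0170
  (b,r): 0.21·log₂(0.8936) = -0.0341
  (b,s): 0.20·log₂(1.0132) = 0.0038
  (b,t): 0.53·log₂(1.0441) = 0.0330
Sum = 0.039 bits.

0.039 bits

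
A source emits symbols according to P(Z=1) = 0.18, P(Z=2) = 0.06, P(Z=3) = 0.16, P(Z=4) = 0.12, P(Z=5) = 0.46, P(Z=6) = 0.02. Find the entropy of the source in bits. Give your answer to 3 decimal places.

2.107 bits

H(Z) = −Σ p·log₂ p.
  −(0.18)·log₂(0.18) = 0.4453
  −(0.06)·log₂(0.06) = 0.2435
  −(0.16)·log₂(0.16) = 0.4230
  −(0.12)·log₂(0.12) = 0.3671
  −(0.46)·log₂(0.46) = 0.5153
  −(0.02)·log₂(0.02) = 0.1129
Sum: 0.4453 + 0.2435 + 0.4230 + 0.3671 + 0.5153 + 0.1129 = 2.107 bits.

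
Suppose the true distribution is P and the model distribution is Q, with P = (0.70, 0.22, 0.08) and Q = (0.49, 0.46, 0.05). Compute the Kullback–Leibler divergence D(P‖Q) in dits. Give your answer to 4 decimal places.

0.0543 dits

D(P‖Q) = Σ p·log₁₀(p/q).
  0.70·log₁₀(0.70/0.49) = 0.10843
  0.22·log₁₀(0.22/0.46) = -0.07047
  0.08·log₁₀(0.08/0.05) = 0.01633
D(P‖Q) = 0.0543 dits.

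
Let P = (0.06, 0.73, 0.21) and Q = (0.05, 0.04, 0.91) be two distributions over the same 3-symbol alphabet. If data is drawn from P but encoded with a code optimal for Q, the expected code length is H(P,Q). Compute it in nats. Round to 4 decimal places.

2.5493 nats

H(P,Q) = −Σ p·ln q.
  −0.06·ln(0.05) = 0.17974
  −0.73·ln(0.04) = 2.34978
  −0.21·ln(0.91) = 0.01981
H(P,Q) = 2.5493 nats.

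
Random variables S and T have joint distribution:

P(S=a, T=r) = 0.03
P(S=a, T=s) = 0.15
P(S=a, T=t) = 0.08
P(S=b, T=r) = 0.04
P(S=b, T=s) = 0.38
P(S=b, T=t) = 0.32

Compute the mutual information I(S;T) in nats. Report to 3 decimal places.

0.009 nats

Marginals: p(S) = (0.2600, 0.7400), p(T) = (0.0700, 0.5300, 0.4000).
I(S;T) = H(S) + H(T) − H(S,T).
H(S) = 0.5731, H(T) = 0.8891, H(S,T) = 1.4529.
I(S;T) = 0.5731 + 0.8891 − 1.4529 = 0.009 nats.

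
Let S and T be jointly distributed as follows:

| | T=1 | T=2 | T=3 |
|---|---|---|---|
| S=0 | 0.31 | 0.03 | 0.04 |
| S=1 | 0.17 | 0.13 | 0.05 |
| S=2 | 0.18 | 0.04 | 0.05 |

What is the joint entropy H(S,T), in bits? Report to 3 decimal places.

H(S,T) = −Σ p(x,y)·log₂ p(x,y) over all 9 cells.
  cell (0,1): −0.31·log₂0.31 = 0.5238
  cell (0,2): −0.03·log₂0.03 = 0.1518
  cell (0,3): −0.04·log₂0.04 = 0.1858
  cell (1,1): −0.17·log₂0.17 = 0.4346
  cell (1,2): −0.13·log₂0.13 = 0.3826
  cell (1,3): −0.05·log₂0.05 = 0.2161
  cell (2,1): −0.18·log₂0.18 = 0.4453
  cell (2,2): −0.04·log₂0.04 = 0.1858
  cell (2,3): −0.05·log₂0.05 = 0.2161
Sum = 2.742 bits.

2.742 bits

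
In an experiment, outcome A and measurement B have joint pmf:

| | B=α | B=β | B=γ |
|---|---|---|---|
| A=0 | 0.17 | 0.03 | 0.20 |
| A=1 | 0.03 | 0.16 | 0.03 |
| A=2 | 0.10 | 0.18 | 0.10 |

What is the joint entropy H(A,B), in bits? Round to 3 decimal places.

2.887 bits

H(A,B) = −Σ p(x,y)·log₂ p(x,y) over all 9 cells.
  cell (0,α): −0.17·log₂0.17 = 0.4346
  cell (0,β): −0.03·log₂0.03 = 0.1518
  cell (0,γ): −0.20·log₂0.20 = 0.4644
  cell (1,α): −0.03·log₂0.03 = 0.1518
  cell (1,β): −0.16·log₂0.16 = 0.4230
  cell (1,γ): −0.03·log₂0.03 = 0.1518
  cell (2,α): −0.10·log₂0.10 = 0.3322
  cell (2,β): −0.18·log₂0.18 = 0.4453
  cell (2,γ): −0.10·log₂0.10 = 0.3322
Sum = 2.887 bits.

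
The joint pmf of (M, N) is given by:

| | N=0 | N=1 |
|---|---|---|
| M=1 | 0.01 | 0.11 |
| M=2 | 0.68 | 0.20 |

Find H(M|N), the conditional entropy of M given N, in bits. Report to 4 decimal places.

Chain rule: H(M|N) = H(M,N) − H(N).
Marginals: p(M) = (0.1200, 0.8800), p(N) = (0.6900, 0.3100).
H(M,N) = 1.2595 bits; H(N) = 0.8932 bits.
H(M|N) = 1.2595 − 0.8932 = 0.3663 bits.

0.3663 bits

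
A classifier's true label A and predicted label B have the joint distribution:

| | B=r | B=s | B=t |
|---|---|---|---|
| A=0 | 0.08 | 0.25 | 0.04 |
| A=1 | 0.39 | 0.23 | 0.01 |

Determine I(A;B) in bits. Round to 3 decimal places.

0.126 bits

Marginals: p(A) = (0.3700, 0.6300), p(B) = (0.4700, 0.4800, 0.0500).
I(A;B) = H(A) + H(B) − H(A,B).
H(A) = 0.9507, H(B) = 1.2363, H(A,B) = 2.0612.
I(A;B) = 0.9507 + 1.2363 − 2.0612 = 0.126 bits.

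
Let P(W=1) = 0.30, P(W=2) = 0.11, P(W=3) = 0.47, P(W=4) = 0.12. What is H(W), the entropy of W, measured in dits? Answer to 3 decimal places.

H(W) = −Σ p·log₁₀ p.
  −(0.30)·log₁₀(0.30) = 0.1569
  −(0.11)·log₁₀(0.11) = 0.1054
  −(0.47)·log₁₀(0.47) = 0.1541
  −(0.12)·log₁₀(0.12) = 0.1105
Sum: 0.1569 + 0.1054 + 0.1541 + 0.1105 = 0.527 dits.

0.527 dits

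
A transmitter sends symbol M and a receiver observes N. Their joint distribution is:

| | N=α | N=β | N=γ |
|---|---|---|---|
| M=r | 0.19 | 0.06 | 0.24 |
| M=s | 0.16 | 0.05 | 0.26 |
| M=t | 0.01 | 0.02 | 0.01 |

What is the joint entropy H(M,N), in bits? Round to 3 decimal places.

H(M,N) = −Σ p(x,y)·log₂ p(x,y) over all 9 cells.
  cell (r,α): −0.19·log₂0.19 = 0.4552
  cell (r,β): −0.06·log₂0.06 = 0.2435
  cell (r,γ): −0.24·log₂0.24 = 0.4941
  cell (s,α): −0.16·log₂0.16 = 0.4230
  cell (s,β): −0.05·log₂0.05 = 0.2161
  cell (s,γ): −0.26·log₂0.26 = 0.5053
  cell (t,α): −0.01·log₂0.01 = 0.0664
  cell (t,β): −0.02·log₂0.02 = 0.1129
  cell (t,γ): −0.01·log₂0.01 = 0.0664
Sum = 2.583 bits.

2.583 bits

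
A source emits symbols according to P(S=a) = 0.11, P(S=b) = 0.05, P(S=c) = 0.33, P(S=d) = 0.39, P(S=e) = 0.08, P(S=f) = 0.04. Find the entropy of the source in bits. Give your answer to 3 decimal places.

2.101 bits

H(S) = −Σ p·log₂ p.
  −(0.11)·log₂(0.11) = 0.3503
  −(0.05)·log₂(0.05) = 0.2161
  −(0.33)·log₂(0.33) = 0.5278
  −(0.39)·log₂(0.39) = 0.5298
  −(0.08)·log₂(0.08) = 0.2915
  −(0.04)·log₂(0.04) = 0.1858
Sum: 0.3503 + 0.2161 + 0.5278 + 0.5298 + 0.2915 + 0.1858 = 2.101 bits.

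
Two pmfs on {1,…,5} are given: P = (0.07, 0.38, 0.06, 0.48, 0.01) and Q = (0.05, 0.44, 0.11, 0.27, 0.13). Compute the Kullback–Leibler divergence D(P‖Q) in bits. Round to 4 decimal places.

0.2626 bits

D(P‖Q) = Σ p·log₂(p/q).
  0.07·log₂(0.07/0.05) = 0.03398
  0.38·log₂(0.38/0.44) = -0.08037
  0.06·log₂(0.06/0.11) = -0.05247
  0.48·log₂(0.48/0.27) = 0.39844
  0.01·log₂(0.01/0.13) = -0.03700
D(P‖Q) = 0.2626 bits.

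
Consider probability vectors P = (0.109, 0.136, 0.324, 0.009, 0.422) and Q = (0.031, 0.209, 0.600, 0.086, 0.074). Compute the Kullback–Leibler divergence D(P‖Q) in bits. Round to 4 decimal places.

D(P‖Q) = Σ p·log₂(p/q).
  0.109·log₂(0.109/0.031) = 0.19772
  0.136·log₂(0.136/0.209) = -0.08431
  0.324·log₂(0.324/0.600) = -0.28803
  0.009·log₂(0.009/0.086) = -0.02931
  0.422·log₂(0.422/0.074) = 1.05991
D(P‖Q) = 0.8560 bits.

0.8560 bits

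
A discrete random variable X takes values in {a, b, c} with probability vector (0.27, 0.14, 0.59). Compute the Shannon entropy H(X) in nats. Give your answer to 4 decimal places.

H(X) = −Σ p·ln p.
  −(0.27)·ln(0.27) = 0.35352
  −(0.14)·ln(0.14) = 0.27526
  −(0.59)·ln(0.59) = 0.31130
Sum: 0.35352 + 0.27526 + 0.31130 = 0.9401 nats.

0.9401 nats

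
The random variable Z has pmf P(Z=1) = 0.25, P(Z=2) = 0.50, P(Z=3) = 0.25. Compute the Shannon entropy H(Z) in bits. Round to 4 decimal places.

1.5000 bits

H(Z) = −Σ p·log₂ p.
  −(0.25)·log₂(0.25) = 0.50000
  −(0.50)·log₂(0.50) = 0.50000
  −(0.25)·log₂(0.25) = 0.50000
Sum: 0.50000 + 0.50000 + 0.50000 = 1.5000 bits.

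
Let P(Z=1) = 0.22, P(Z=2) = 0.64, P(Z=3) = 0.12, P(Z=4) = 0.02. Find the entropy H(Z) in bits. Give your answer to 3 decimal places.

1.373 bits

H(Z) = −Σ p·log₂ p.
  −(0.22)·log₂(0.22) = 0.4806
  −(0.64)·log₂(0.64) = 0.4121
  −(0.12)·log₂(0.12) = 0.3671
  −(0.02)·log₂(0.02) = 0.1129
Sum: 0.4806 + 0.4121 + 0.3671 + 0.1129 = 1.373 bits.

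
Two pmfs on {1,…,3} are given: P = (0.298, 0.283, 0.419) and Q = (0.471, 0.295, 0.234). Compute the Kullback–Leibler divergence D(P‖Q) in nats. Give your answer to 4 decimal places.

D(P‖Q) = Σ p·ln(p/q).
  0.298·ln(0.298/0.471) = -0.13641
  0.283·ln(0.283/0.295) = -0.01175
  0.419·ln(0.419/0.234) = 0.24409
D(P‖Q) = 0.0959 nats.

0.0959 nats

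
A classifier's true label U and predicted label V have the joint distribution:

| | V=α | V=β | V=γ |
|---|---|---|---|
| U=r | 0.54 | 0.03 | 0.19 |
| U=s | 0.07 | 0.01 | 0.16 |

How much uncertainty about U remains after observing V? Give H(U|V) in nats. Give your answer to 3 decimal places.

Chain rule: H(U|V) = H(U,V) − H(V).
Marginals: p(U) = (0.7600, 0.2400), p(V) = (0.6100, 0.0400, 0.3500).
H(U,V) = 1.2789 nats; H(V) = 0.7977 nats.
H(U|V) = 1.2789 − 0.7977 = 0.481 nats.

0.481 nats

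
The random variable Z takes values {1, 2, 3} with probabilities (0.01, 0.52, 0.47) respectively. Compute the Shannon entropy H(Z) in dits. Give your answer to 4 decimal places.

0.3218 dits

H(Z) = −Σ p·log₁₀ p.
  −(0.01)·log₁₀(0.01) = 0.02000
  −(0.52)·log₁₀(0.52) = 0.14768
  −(0.47)·log₁₀(0.47) = 0.15411
Sum: 0.02000 + 0.14768 + 0.15411 = 0.3218 dits.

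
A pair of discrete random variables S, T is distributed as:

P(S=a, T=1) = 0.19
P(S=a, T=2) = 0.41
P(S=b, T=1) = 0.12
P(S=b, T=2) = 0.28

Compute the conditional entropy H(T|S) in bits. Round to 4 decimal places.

Marginals: p(S) = (0.6000, 0.4000), p(T) = (0.3100, 0.6900).
H(T|S) = Σ p(S) · H(T|S=·).
  S=a: p=0.6000, H(T|S=a) = 0.9007
  S=b: p=0.4000, H(T|S=b) = 0.8813
Weighted sum = 0.8929 bits.

0.8929 bits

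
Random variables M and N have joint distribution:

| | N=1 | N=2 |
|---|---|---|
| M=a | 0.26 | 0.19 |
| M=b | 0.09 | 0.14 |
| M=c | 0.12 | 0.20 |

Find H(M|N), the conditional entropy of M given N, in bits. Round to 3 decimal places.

Chain rule: H(M|N) = H(M,N) − H(N).
Marginals: p(M) = (0.4500, 0.2300, 0.3200), p(N) = (0.4700, 0.5300).
H(M,N) = 2.5017 bits; H(N) = 0.9974 bits.
H(M|N) = 2.5017 − 0.9974 = 1.504 bits.

1.504 bits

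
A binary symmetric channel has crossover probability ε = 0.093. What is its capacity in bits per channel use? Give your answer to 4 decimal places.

0.5536 bits

Binary symmetric channel: C = 1 − h₂(ε) where h₂ is the binary entropy function.
h₂(0.093) = −0.093·log₂0.093 − 0.907·log₂0.907 = 0.4464.
C = 1 − 0.4464 = 0.5536 bits per channel use.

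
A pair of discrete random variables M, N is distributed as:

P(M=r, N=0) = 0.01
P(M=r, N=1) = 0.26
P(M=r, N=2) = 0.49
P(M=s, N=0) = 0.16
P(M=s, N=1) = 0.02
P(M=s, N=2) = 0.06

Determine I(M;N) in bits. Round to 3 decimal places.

Marginals: p(M) = (0.7600, 0.2400), p(N) = (0.1700, 0.2800, 0.5500).
I(M;N) = Σ p(x,y)·log₂[p(x,y)/(p(x)p(y))].
  (r,0): 0.01·log₂(0.0774) = -0.0369
  (r,1): 0.26·log₂(1.2218) = 0.0751
  (r,2): 0.49·log₂(1.1722) = 0.1123
  (s,0): 0.16·log₂(3.9216) = 0.3154
  (s,1): 0.02·log₂(0.2976) = -0.0350
  (s,2): 0.06·log₂(0.4545) = -0.0683
Sum = 0.363 bits.

0.363 bits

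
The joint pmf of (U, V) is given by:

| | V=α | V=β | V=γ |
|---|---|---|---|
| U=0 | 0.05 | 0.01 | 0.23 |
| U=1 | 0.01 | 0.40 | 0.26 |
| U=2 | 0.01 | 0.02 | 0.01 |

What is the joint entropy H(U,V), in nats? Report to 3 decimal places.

1.467 nats

H(U,V) = −Σ p(x,y)·ln p(x,y) over all 9 cells.
  cell (0,α): −0.05·ln0.05 = 0.1498
  cell (0,β): −0.01·ln0.01 = 0.0461
  cell (0,γ): −0.23·ln0.23 = 0.3380
  cell (1,α): −0.01·ln0.01 = 0.0461
  cell (1,β): −0.40·ln0.40 = 0.3665
  cell (1,γ): −0.26·ln0.26 = 0.3502
  cell (2,α): −0.01·ln0.01 = 0.0461
  cell (2,β): −0.02·ln0.02 = 0.0782
  cell (2,γ): −0.01·ln0.01 = 0.0461
Sum = 1.467 nats.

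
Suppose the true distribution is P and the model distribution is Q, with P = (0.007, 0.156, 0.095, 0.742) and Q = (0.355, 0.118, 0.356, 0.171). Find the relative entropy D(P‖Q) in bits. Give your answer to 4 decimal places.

D(P‖Q) = Σ p·log₂(p/q).
  0.007·log₂(0.007/0.355) = -0.03965
  0.156·log₂(0.156/0.118) = 0.06283
  0.095·log₂(0.095/0.356) = -0.18106
  0.742·log₂(0.742/0.171) = 1.57113
D(P‖Q) = 1.4132 bits.

1.4132 bits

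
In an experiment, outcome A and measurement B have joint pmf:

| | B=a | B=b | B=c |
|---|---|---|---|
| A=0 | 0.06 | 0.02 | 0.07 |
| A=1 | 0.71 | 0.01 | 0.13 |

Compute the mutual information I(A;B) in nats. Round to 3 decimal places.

0.063 nats

Marginals: p(A) = (0.1500, 0.8500), p(B) = (0.7700, 0.0300, 0.2000).
I(A;B) = Σ p(x,y)·ln[p(x,y)/(p(x)p(y))].
  (0,a): 0.06·ln(0.5195) = -0.0393
  (0,b): 0.02·ln(4.4444) = 0.0298
  (0,c): 0.07·ln(2.3333) = 0.0593
  (1,a): 0.71·ln(1.0848) = 0.0578
  (1,b): 0.01·ln(0.3922) = -0.0094
  (1,c): 0.13·ln(0.7647) = -0.0349
Sum = 0.063 nats.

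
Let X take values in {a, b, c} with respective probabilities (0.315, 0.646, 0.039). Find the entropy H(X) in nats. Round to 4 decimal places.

0.7727 nats

H(X) = −Σ p·ln p.
  −(0.315)·ln(0.315) = 0.36388
  −(0.646)·ln(0.646) = 0.28227
  −(0.039)·ln(0.039) = 0.12652
Sum: 0.36388 + 0.28227 + 0.12652 = 0.7727 nats.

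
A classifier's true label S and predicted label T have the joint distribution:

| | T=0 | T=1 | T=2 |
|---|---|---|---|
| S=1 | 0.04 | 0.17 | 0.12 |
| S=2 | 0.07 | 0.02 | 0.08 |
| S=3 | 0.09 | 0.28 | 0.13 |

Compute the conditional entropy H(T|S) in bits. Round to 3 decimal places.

1.407 bits

Chain rule: H(T|S) = H(S,T) − H(S).
Marginals: p(S) = (0.3300, 0.1700, 0.5000), p(T) = (0.2000, 0.4700, 0.3300).
H(S,T) = 2.8699 bits; H(S) = 1.4624 bits.
H(T|S) = 2.8699 − 1.4624 = 1.407 bits.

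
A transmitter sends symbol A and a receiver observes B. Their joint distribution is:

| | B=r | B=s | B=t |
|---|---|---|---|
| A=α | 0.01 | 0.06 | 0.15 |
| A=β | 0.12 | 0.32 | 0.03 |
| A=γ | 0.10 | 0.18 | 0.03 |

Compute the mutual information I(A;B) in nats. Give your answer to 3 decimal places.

Marginals: p(A) = (0.2200, 0.4700, 0.3100), p(B) = (0.2300, 0.5600, 0.2100).
I(A;B) = Σ p(x,y)·ln[p(x,y)/(p(x)p(y))].
  (α,r): 0.01·ln(0.1976) = -0.0162
  (α,s): 0.06·ln(0.4870) = -0.0432
  (α,t): 0.15·ln(3.2468) = 0.1766
  (β,r): 0.12·ln(1.1101) = 0.0125
  (β,s): 0.32·ln(1.2158) = 0.0625
  (β,t): 0.03·ln(0.3040) = -0.0357
  (γ,r): 0.10·ln(1.4025) = 0.0338
  (γ,s): 0.18·ln(1.0369) = 0.0065
  (γ,t): 0.03·ln(0.4608) = -0.0232
Sum = 0.174 nats.

0.174 nats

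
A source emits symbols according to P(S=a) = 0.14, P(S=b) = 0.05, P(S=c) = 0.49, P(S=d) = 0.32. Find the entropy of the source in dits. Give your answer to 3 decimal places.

H(S) = −Σ p·log₁₀ p.
  −(0.14)·log₁₀(0.14) = 0.1195
  −(0.05)·log₁₀(0.05) = 0.0651
  −(0.49)·log₁₀(0.49) = 0.1518
  −(0.32)·log₁₀(0.32) = 0.1584
Sum: 0.1195 + 0.0651 + 0.1518 + 0.1584 = 0.495 dits.

0.495 dits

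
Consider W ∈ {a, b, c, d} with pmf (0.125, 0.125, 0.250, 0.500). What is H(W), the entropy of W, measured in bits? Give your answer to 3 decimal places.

1.750 bits

H(W) = −Σ p·log₂ p.
  −(0.125)·log₂(0.125) = 0.3750
  −(0.125)·log₂(0.125) = 0.3750
  −(0.250)·log₂(0.250) = 0.5000
  −(0.500)·log₂(0.500) = 0.5000
Sum: 0.3750 + 0.3750 + 0.5000 + 0.5000 = 1.750 bits.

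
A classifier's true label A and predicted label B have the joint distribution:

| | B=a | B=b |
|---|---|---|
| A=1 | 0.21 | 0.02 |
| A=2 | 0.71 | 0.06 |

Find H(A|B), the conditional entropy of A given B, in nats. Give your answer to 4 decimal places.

0.5392 nats

Marginals: p(A) = (0.2300, 0.7700), p(B) = (0.9200, 0.0800).
H(A|B) = Σ p(B) · H(A|B=·).
  B=a: p=0.9200, H(A|B=a) = 0.5372
  B=b: p=0.0800, H(A|B=b) = 0.5623
Weighted sum = 0.5392 nats.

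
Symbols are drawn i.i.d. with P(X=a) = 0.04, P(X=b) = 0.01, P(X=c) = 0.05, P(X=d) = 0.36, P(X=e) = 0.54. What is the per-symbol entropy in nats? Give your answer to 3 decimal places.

H(X) = −Σ p·ln p.
  −(0.04)·ln(0.04) = 0.1288
  −(0.01)·ln(0.01) = 0.0461
  −(0.05)·ln(0.05) = 0.1498
  −(0.36)·ln(0.36) = 0.3678
  −(0.54)·ln(0.54) = 0.3327
Sum: 0.1288 + 0.0461 + 0.1498 + 0.3678 + 0.3327 = 1.025 nats.

1.025 nats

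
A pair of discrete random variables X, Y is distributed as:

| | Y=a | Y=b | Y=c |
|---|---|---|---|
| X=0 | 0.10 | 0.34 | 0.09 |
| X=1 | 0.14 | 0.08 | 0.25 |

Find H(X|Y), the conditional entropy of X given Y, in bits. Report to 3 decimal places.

0.814 bits

Marginals: p(X) = (0.5300, 0.4700), p(Y) = (0.2400, 0.4200, 0.3400).
H(X|Y) = Σ p(Y) · H(X|Y=·).
  Y=a: p=0.2400, H(X|Y=a) = 0.9799
  Y=b: p=0.4200, H(X|Y=b) = 0.7025
  Y=c: p=0.3400, H(X|Y=c) = 0.8338
Weighted sum = 0.814 bits.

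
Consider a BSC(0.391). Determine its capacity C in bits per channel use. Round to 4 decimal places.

0.0346 bits

Binary symmetric channel: C = 1 − h₂(ε) where h₂ is the binary entropy function.
h₂(0.391) = −0.391·log₂0.391 − 0.609·log₂0.609 = 0.9654.
C = 1 − 0.9654 = 0.0346 bits per channel use.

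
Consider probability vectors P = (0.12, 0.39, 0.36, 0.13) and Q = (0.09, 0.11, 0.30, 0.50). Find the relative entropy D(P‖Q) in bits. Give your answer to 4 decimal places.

0.6040 bits

D(P‖Q) = Σ p·log₂(p/q).
  0.12·log₂(0.12/0.09) = 0.04980
  0.39·log₂(0.39/0.11) = 0.71213
  0.36·log₂(0.36/0.30) = 0.09469
  0.13·log₂(0.13/0.50) = -0.25264
D(P‖Q) = 0.6040 bits.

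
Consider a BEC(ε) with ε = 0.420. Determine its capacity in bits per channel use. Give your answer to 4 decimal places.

0.5800 bits

Binary erasure channel: capacity C = 1 − ε.
C = 1 − 0.420 = 0.5800 bits per channel use.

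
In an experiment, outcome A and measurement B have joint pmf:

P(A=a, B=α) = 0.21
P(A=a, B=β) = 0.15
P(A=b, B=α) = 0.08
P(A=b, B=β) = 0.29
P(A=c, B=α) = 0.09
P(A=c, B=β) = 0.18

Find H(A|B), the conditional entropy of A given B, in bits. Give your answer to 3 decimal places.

1.493 bits

Marginals: p(A) = (0.3600, 0.3700, 0.2700), p(B) = (0.3800, 0.6200).
H(A|B) = Σ p(B) · H(A|B=·).
  B=α: p=0.3800, H(A|B=α) = 1.4382
  B=β: p=0.6200, H(A|B=β) = 1.5261
Weighted sum = 1.493 bits.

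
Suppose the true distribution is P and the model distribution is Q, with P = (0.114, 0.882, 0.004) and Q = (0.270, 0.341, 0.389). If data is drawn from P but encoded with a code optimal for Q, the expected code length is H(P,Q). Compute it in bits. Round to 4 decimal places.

1.5898 bits

H(P,Q) = −Σ p·log₂ q.
  −0.114·log₂(0.270) = 0.21534
  −0.882·log₂(0.341) = 1.36900
  −0.004·log₂(0.389) = 0.00545
H(P,Q) = 1.5898 bits.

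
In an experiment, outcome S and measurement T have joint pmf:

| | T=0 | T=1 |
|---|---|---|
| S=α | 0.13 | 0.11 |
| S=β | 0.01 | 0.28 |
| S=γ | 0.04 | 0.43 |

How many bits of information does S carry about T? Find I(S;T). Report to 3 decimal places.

Marginals: p(S) = (0.2400, 0.2900, 0.4700), p(T) = (0.1800, 0.8200).
I(S;T) = Σ p(x,y)·log₂[p(x,y)/(p(x)p(y))].
  (α,0): 0.13·log₂(3.0093) = 0.2066
  (α,1): 0.11·log₂(0.5589) = -0.0923
  (β,0): 0.01·log₂(0.1916) = -0.0238
  (β,1): 0.28·log₂(1.1775) = 0.0660
  (γ,0): 0.04·log₂(0.4728) = -0.0432
  (γ,1): 0.43·log₂(1.1157) = 0.0679
Sum = 0.181 bits.

0.181 bits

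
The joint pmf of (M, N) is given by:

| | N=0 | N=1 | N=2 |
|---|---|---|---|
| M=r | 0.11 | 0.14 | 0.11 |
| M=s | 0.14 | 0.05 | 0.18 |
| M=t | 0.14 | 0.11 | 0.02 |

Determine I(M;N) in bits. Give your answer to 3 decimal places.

0.130 bits

Marginals: p(M) = (0.3600, 0.3700, 0.2700), p(N) = (0.3900, 0.3000, 0.3100).
I(M;N) = H(M) + H(N) − H(M,N).
H(M) = 1.5714, H(N) = 1.5747, H(M,N) = 3.0165.
I(M;N) = 1.5714 + 1.5747 − 3.0165 = 0.130 bits.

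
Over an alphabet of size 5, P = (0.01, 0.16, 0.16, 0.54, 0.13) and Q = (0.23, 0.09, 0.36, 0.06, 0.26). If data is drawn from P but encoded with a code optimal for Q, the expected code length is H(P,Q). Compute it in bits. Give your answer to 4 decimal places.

H(P,Q) = −Σ p·log₂ q.
  −0.01·log₂(0.23) = 0.02120
  −0.16·log₂(0.09) = 0.55583
  −0.16·log₂(0.36) = 0.23583
  −0.54·log₂(0.06) = 2.19180
  −0.13·log₂(0.26) = 0.25264
H(P,Q) = 3.2573 bits.

3.2573 bits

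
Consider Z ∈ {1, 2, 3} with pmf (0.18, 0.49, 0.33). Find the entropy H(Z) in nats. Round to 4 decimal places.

H(Z) = −Σ p·ln p.
  −(0.18)·ln(0.18) = 0.30866
  −(0.49)·ln(0.49) = 0.34954
  −(0.33)·ln(0.33) = 0.36586
Sum: 0.30866 + 0.34954 + 0.36586 = 1.0241 nats.

1.0241 nats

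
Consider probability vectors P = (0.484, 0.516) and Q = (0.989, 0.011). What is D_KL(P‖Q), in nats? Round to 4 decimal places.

D(P‖Q) = Σ p·ln(p/q).
  0.484·ln(0.484/0.989) = -0.34587
  0.516·ln(0.516/0.011) = 1.98568
D(P‖Q) = 1.6398 nats.

1.6398 nats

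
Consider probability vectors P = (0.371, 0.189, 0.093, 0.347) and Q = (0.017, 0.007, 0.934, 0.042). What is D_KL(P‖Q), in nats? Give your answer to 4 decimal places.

2.2849 nats

D(P‖Q) = Σ p·ln(p/q).
  0.371·ln(0.371/0.017) = 1.14379
  0.189·ln(0.189/0.007) = 0.62291
  0.093·ln(0.093/0.934) = -0.21454
  0.347·ln(0.347/0.042) = 0.73274
D(P‖Q) = 2.2849 nats.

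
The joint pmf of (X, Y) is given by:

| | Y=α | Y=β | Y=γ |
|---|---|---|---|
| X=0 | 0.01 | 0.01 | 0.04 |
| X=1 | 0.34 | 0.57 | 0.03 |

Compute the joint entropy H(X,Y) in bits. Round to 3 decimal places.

1.462 bits

H(X,Y) = −Σ p(x,y)·log₂ p(x,y) over all 6 cells.
  cell (0,α): −0.01·log₂0.01 = 0.0664
  cell (0,β): −0.01·log₂0.01 = 0.0664
  cell (0,γ): −0.04·log₂0.04 = 0.1858
  cell (1,α): −0.34·log₂0.34 = 0.5292
  cell (1,β): −0.57·log₂0.57 = 0.4623
  cell (1,γ): −0.03·log₂0.03 = 0.1518
Sum = 1.462 bits.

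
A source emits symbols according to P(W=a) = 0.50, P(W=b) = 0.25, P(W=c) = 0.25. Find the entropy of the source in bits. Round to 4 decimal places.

1.5000 bits

H(W) = −Σ p·log₂ p.
  −(0.50)·log₂(0.50) = 0.50000
  −(0.25)·log₂(0.25) = 0.50000
  −(0.25)·log₂(0.25) = 0.50000
Sum: 0.50000 + 0.50000 + 0.50000 = 1.5000 bits.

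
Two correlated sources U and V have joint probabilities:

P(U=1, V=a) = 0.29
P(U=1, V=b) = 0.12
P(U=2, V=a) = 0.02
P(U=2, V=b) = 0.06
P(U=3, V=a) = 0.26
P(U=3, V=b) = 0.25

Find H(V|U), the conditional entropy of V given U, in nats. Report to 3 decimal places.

0.646 nats

Chain rule: H(V|U) = H(U,V) − H(U).
Marginals: p(U) = (0.4100, 0.0800, 0.5100), p(V) = (0.5700, 0.4300).
H(U,V) = 1.5573 nats; H(U) = 0.9110 nats.
H(V|U) = 1.5573 − 0.9110 = 0.646 nats.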